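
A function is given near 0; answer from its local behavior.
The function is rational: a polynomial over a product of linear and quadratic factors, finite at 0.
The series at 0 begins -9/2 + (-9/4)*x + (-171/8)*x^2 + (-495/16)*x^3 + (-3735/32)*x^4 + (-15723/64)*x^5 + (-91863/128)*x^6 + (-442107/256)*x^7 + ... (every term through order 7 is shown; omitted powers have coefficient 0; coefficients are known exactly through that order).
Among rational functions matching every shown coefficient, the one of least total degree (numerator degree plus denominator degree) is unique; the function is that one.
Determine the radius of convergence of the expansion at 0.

No rational of total degree below 3 reproduces all 8 coefficients; solving the [0/3] Pade equations on them gives f(x) = 2/((x + 2/3)*(x**2 + 4*x/3 - 2/3)), whose expansion matches every shown term.
Denominator factor (x + 2/3): pole of order 1 at -2/3, modulus 2/3.
Denominator factor (x**2 + 4*x/3 - 2/3): discriminant 40/9, real irrational roots -2/3 + (1/3)*sqrt(10) and -2/3 - (1/3)*sqrt(10); poles of order 1, moduli -2/3 + (1/3)*sqrt(10) and 2/3 + (1/3)*sqrt(10).
The radius of convergence is the smallest modulus among the singular points: -2/3 + (1/3)*sqrt(10).

The radius of convergence is -2/3 + (1/3)*sqrt(10).


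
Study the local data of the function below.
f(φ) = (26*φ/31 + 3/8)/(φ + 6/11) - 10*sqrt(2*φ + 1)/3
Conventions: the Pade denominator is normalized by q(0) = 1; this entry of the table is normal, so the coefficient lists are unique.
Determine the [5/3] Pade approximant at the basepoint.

The Pade approximant has numerator coefficients [-127/48, -2096271619/168850614, -941464467637/48628976832, -5382512815/506551842, -19256225/16340382, 11774395/196084584]; denominator coefficients [1, 6422127/1815598, 119917381/32680764, 68540365/65361528].

Taylor coefficients needed (expand at 0): a_0 = -127/48, a_1 = -9095/2976, a_2 = 6895/5952, a_3 = -26245/35712, a_4 = 80375/214272, a_5 = 276515/1285632, a_6 = -10541185/7713792, a_7 = 168985355/46282752, a_8 = -2256581305/277696512.
Write the denominator as Q(φ) = 1 + q1*φ + q2*φ^2 + q3*φ^3. Requiring Q*f - P = O(φ^9) with deg P <= 5 kills the coefficients of φ^6..φ^8 in Q*f:
  φ^6: a_6 + q1*a_5 + q2*a_4 + q3*a_3 = 0, i.e. -10541185/7713792 + (276515/1285632)*q1 + (80375/214272)*q2 + (-26245/35712)*q3 = 0.
  φ^7: a_7 + q1*a_6 + q2*a_5 + q3*a_4 = 0, i.e. 168985355/46282752 + (-10541185/7713792)*q1 + (276515/1285632)*q2 + (80375/214272)*q3 = 0.
  φ^8: a_8 + q1*a_7 + q2*a_6 + q3*a_5 = 0, i.e. -2256581305/277696512 + (168985355/46282752)*q1 + (-10541185/7713792)*q2 + (276515/1285632)*q3 = 0.
Solving this linear system: q1 = 6422127/1815598, q2 = 119917381/32680764, q3 = 68540365/65361528.
The numerator is Q*f truncated at degree 5: P0 = a_0 = -127/48; P1 = a_1 + q1*a_0 = -2096271619/168850614; P2 = a_2 + q1*a_1 + q2*a_0 = -941464467637/48628976832; P3 = a_3 + q1*a_2 + q2*a_1 + q3*a_0 = -5382512815/506551842; P4 = a_4 + q1*a_3 + q2*a_2 + q3*a_1 = -19256225/16340382; P5 = a_5 + q1*a_4 + q2*a_3 + q3*a_2 = 11774395/196084584.


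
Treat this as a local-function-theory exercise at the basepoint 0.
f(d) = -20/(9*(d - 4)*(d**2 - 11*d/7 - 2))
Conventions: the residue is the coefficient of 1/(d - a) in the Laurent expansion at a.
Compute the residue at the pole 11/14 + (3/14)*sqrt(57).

The residue is 35/243 + (175/4617)*sqrt(57).

The factor d**2 - 11*d/7 - 2 splits as (d - a)(d - a') with a = 11/14 + (3/14)*sqrt(57), a' = 11/14 - (3/14)*sqrt(57). At the order-1 pole a set g(d) = (d - a)*f(d) = [-20/(9*(d - 4))] / (d - a').
Simple pole: residue = g(a) at a = 11/14 + (3/14)*sqrt(57), which is 35/243 + (175/4617)*sqrt(57).


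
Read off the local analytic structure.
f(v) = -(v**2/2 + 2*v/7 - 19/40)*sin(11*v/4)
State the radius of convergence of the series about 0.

The radius of convergence is infinite.

The factor -sin(11*v/4) is entire and contributes no finite singular point.
The polynomial part has no poles.
No finite singular points: the Taylor series at 0 converges everywhere.


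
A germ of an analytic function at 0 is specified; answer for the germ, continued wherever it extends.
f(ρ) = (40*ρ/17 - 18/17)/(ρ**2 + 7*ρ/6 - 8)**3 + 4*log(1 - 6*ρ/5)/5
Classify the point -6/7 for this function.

Denominator factors: ρ**2 + 7*ρ/6 - 8 = -405/49 at ρ = -6/7 — none vanishes.
Branch term log(1 - ρ/(5/6)): argument at -6/7 is 71/35, nonzero, so -6/7 is not its branch point (a point on a principal cut is still regular for the continued germ).
So the germ continues analytically to -6/7.

The point is a regular point.


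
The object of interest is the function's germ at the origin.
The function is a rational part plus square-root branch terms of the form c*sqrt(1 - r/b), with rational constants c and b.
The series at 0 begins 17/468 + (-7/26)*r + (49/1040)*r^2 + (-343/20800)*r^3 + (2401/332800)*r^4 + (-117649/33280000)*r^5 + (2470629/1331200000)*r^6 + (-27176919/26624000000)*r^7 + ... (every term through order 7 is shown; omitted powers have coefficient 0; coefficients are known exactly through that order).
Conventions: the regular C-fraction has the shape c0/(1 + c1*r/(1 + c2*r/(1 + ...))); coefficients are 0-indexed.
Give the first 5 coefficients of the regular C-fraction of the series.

Taylor coefficients (read off): a_0 = 17/468, a_1 = -7/26, a_2 = 49/1040, a_3 = -343/20800, a_4 = 2401/332800.
c0 = a_0 = 17/468. Peel one level at a time: if S = 1 + c*r/S' with S'(0) = 1, then c is the r-coefficient of S and S' = c*r/(S - 1).
S_1 = c0/f = 1 + (126/17)*r + (310023/5780)*r^2 + ...; c1 = 126/17.
S_2 = c1*r/(S_1 - 1) = 1 + (-4921/680)*r + (-49/1600)*r^2 + ...; c2 = -4921/680.
S_3 = c2*r/(S_2 - 1) = 1 + (-119/28120)*r + (1185359/790734400)*r^2 + ...; c3 = -119/28120.
S_4 = c3*r/(S_3 - 1) = 1 + (9961/28120)*r + ...; c4 = 9961/28120.

The regular C-fraction coefficients are [17/468, 126/17, -4921/680, -119/28120, 9961/28120].


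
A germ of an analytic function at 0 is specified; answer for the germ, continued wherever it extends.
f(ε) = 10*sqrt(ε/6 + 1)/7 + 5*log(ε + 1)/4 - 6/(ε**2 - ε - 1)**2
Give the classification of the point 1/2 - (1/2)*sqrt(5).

The denominator factor ε**2 - ε - 1 vanishes at 1/2 - (1/2)*sqrt(5) and appears to the power 2; the numerator there equals -6, nonzero, and no other factor vanishes.
The branch terms are analytic at this point.
Hence a pole whose order is the multiplicity, 2.

The point is a pole of order 2.


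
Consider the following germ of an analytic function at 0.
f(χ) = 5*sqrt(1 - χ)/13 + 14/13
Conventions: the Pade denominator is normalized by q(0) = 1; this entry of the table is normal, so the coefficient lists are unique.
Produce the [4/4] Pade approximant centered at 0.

The Pade approximant has numerator coefficients [19/13, -11/4, 345/208, -145/416, 59/3328]; denominator coefficients [1, -7/4, 15/16, -5/32, 1/256].

Taylor coefficients needed (expand at 0): a_0 = 19/13, a_1 = -5/26, a_2 = -5/104, a_3 = -5/208, a_4 = -25/1664, a_5 = -35/3328, a_6 = -105/13312, a_7 = -165/26624, a_8 = -165/32768.
Write the denominator as Q(χ) = 1 + q1*χ + q2*χ^2 + q3*χ^3 + q4*χ^4. Requiring Q*f - P = O(χ^9) with deg P <= 4 kills the coefficients of χ^5..χ^8 in Q*f:
  χ^5: a_5 + q1*a_4 + q2*a_3 + q3*a_2 + q4*a_1 = 0, i.e. -35/3328 + (-25/1664)*q1 + (-5/208)*q2 + (-5/104)*q3 + (-5/26)*q4 = 0.
  χ^6: a_6 + q1*a_5 + q2*a_4 + q3*a_3 + q4*a_2 = 0, i.e. -105/13312 + (-35/3328)*q1 + (-25/1664)*q2 + (-5/208)*q3 + (-5/104)*q4 = 0.
  χ^7: a_7 + q1*a_6 + q2*a_5 + q3*a_4 + q4*a_3 = 0, i.e. -165/26624 + (-105/13312)*q1 + (-35/3328)*q2 + (-25/1664)*q3 + (-5/208)*q4 = 0.
  χ^8: a_8 + q1*a_7 + q2*a_6 + q3*a_5 + q4*a_4 = 0, i.e. -165/32768 + (-165/26624)*q1 + (-105/13312)*q2 + (-35/3328)*q3 + (-25/1664)*q4 = 0.
Solving this linear system: q1 = -7/4, q2 = 15/16, q3 = -5/32, q4 = 1/256.
The numerator is Q*f truncated at degree 4: P0 = a_0 = 19/13; P1 = a_1 + q1*a_0 = -11/4; P2 = a_2 + q1*a_1 + q2*a_0 = 345/208; P3 = a_3 + q1*a_2 + q2*a_1 + q3*a_0 = -145/416; P4 = a_4 + q1*a_3 + q2*a_2 + q3*a_1 + q4*a_0 = 59/3328.


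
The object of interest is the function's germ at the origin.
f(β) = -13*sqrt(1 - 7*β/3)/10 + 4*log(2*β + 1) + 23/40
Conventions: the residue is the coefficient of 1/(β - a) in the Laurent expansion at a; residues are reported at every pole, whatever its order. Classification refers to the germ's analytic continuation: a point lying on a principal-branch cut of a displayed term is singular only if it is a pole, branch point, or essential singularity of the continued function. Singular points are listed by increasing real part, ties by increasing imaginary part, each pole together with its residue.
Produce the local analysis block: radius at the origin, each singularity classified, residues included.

Radius of convergence at 0: 3/7.
At -1/2: a logarithmic branch point.
At 3/7: an algebraic (square-root) branch point.

Branch term (-13/10)*sqrt(1 - β/(3/7)): its argument vanishes at β = 3/7, a square-root branch point, modulus 3/7.
Branch term (4)*log(1 - β/(-1/2)): its argument vanishes at β = -1/2, a logarithmic branch point, modulus 1/2.
The radius of convergence is the smallest modulus among the singular points: 3/7.
List the singular points by increasing real part (a conjugate pair: the negative imaginary part first).


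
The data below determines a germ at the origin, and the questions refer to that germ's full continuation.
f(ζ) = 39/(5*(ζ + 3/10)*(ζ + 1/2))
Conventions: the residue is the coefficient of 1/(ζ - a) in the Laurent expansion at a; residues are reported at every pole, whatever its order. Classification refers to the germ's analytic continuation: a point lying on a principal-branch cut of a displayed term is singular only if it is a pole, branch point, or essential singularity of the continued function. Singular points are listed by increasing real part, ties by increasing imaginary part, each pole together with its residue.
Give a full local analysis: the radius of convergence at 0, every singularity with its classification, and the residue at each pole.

Radius of convergence at 0: 3/10.
At -1/2: a pole of order 1; residue -39.
At -3/10: a pole of order 1; residue 39.

Denominator factor (ζ + 1/2): pole of order 1 at -1/2, modulus 1/2.
Denominator factor (ζ + 3/10): pole of order 1 at -3/10, modulus 3/10.
The radius of convergence is the smallest modulus among the singular points: 3/10.
At the order-1 pole -1/2 set g(ζ) = (ζ - (-1/2))*f(ζ) = 39/(5*(ζ + 3/10)).
Simple pole: residue = g(a) at a = -1/2, which is -39.
At the order-1 pole -3/10 set g(ζ) = (ζ - (-3/10))*f(ζ) = 39/(5*(ζ + 1/2)).
Simple pole: residue = g(a) at a = -3/10, which is 39.
List the singular points by increasing real part (a conjugate pair: the negative imaginary part first).


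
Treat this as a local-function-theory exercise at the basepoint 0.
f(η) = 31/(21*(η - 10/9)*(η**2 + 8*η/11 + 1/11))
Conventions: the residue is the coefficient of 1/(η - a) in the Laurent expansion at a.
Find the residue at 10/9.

The residue is 9207/13307.

At the order-1 pole 10/9 set g(η) = (η - (10/9))*f(η) = 31/(21*(η**2 + 8*η/11 + 1/11)).
Simple pole: residue = g(a) at a = 10/9, which is 9207/13307.


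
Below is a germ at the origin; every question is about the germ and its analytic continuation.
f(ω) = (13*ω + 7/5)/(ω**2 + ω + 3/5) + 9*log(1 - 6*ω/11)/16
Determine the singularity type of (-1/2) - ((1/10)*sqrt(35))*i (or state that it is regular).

The denominator factor ω**2 + ω + 3/5 vanishes at (-1/2) - ((1/10)*sqrt(35))*i and appears to the power 1; the numerator there equals (-51/10) - ((13/10)*sqrt(35))*i, nonzero, and no other factor vanishes.
The branch terms are analytic at this point.
Hence a pole whose order is the multiplicity, 1.

The point is a pole of order 1.


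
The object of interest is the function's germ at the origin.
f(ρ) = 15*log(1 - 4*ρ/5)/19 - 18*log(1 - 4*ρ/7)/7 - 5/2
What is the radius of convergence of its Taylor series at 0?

The radius of convergence is 5/4.

Branch term (-18/7)*log(1 - ρ/(7/4)): its argument vanishes at ρ = 7/4, a logarithmic branch point, modulus 7/4.
Branch term (15/19)*log(1 - ρ/(5/4)): its argument vanishes at ρ = 5/4, a logarithmic branch point, modulus 5/4.
The radius of convergence is the smallest modulus among the singular points: 5/4.


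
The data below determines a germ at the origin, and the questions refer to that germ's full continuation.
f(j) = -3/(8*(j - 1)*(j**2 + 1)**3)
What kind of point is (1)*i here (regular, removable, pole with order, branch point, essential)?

The denominator factor j**2 + 1 vanishes at (1)*i and appears to the power 3; the numerator there equals -3/8, nonzero, and no other factor vanishes.
Hence a pole whose order is the multiplicity, 3.

The point is a pole of order 3.


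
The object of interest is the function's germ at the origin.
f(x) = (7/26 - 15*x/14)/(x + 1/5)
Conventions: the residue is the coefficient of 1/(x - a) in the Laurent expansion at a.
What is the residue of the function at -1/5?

At the order-1 pole -1/5 set g(x) = (x - (-1/5))*f(x) = 7/26 - 15*x/14.
Simple pole: residue = g(a) at a = -1/5, which is 44/91.

The residue is 44/91.


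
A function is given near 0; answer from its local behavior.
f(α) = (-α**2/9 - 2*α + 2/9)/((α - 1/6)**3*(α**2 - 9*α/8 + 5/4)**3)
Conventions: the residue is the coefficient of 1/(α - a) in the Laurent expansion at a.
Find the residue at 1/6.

At the order-3 pole 1/6 set g(α) = (α - (1/6))^3*f(α) = (-α**2/9 - 2*α + 2/9)/(α**2 - 9*α/8 + 5/4)**3.
Order-3 pole: residue = g''(a)/2; g''(1/6) = -676473348096/95388992557, so the residue is -338236674048/95388992557.

The residue is -338236674048/95388992557.


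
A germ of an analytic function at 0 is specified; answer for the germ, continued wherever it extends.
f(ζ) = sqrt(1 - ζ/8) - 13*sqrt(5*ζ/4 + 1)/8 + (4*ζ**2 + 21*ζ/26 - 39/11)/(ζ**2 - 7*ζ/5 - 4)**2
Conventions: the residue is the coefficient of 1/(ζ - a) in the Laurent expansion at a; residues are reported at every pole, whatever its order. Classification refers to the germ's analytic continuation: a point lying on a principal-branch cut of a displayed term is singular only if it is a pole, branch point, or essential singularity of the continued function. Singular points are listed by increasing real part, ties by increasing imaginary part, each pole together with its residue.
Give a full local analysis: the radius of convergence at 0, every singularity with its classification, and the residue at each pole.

Denominator factor (ζ**2 - 7*ζ/5 - 4)^2: discriminant 449/25, real irrational roots 7/10 + (1/10)*sqrt(449) and 7/10 - (1/10)*sqrt(449); poles of order 2, moduli 7/10 + (1/10)*sqrt(449) and -7/10 + (1/10)*sqrt(449).
Branch term (1)*sqrt(1 - ζ/(8)): its argument vanishes at ζ = 8, a square-root branch point, modulus 8.
Branch term (-13/8)*sqrt(1 - ζ/(-4/5)): its argument vanishes at ζ = -4/5, a square-root branch point, modulus 4/5.
The radius of convergence is the smallest modulus among the singular points: 4/5.
The branch terms are analytic at 7/10 - (1/10)*sqrt(449) and contribute nothing to the residue; only the rational part matters.
The factor ζ**2 - 7*ζ/5 - 4 splits as (ζ - a)(ζ - a') with a = 7/10 - (1/10)*sqrt(449), a' = 7/10 + (1/10)*sqrt(449). At the order-2 pole a set g(ζ) = (ζ - a)^2*(rational part) = [4*ζ**2 + 21*ζ/26 - 39/11] / (ζ - a')^2.
Order-2 pole: residue = g'(a); g'(7/10 - (1/10)*sqrt(449)) = -(1357075/57657886)*sqrt(449), so the residue is -(1357075/57657886)*sqrt(449).
The branch terms are analytic at 7/10 + (1/10)*sqrt(449) and contribute nothing to the residue; only the rational part matters.
The factor ζ**2 - 7*ζ/5 - 4 splits as (ζ - a)(ζ - a') with a = 7/10 + (1/10)*sqrt(449), a' = 7/10 - (1/10)*sqrt(449). At the order-2 pole a set g(ζ) = (ζ - a)^2*(rational part) = [4*ζ**2 + 21*ζ/26 - 39/11] / (ζ - a')^2.
Order-2 pole: residue = g'(a); g'(7/10 + (1/10)*sqrt(449)) = (1357075/57657886)*sqrt(449), so the residue is (1357075/57657886)*sqrt(449).
List the singular points by increasing real part (a conjugate pair: the negative imaginary part first).

Radius of convergence at 0: 4/5.
At 7/10 - (1/10)*sqrt(449): a pole of order 2; residue -(1357075/57657886)*sqrt(449).
At -4/5: an algebraic (square-root) branch point.
At 7/10 + (1/10)*sqrt(449): a pole of order 2; residue (1357075/57657886)*sqrt(449).
At 8: an algebraic (square-root) branch point.


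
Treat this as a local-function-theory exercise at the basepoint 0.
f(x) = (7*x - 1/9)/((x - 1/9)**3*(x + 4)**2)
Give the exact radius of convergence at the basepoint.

The radius of convergence is 1/9.

Denominator factor (x - 1/9)^3: pole of order 3 at 1/9, modulus 1/9.
Denominator factor (x + 4)^2: pole of order 2 at -4, modulus 4.
The radius of convergence is the smallest modulus among the singular points: 1/9.


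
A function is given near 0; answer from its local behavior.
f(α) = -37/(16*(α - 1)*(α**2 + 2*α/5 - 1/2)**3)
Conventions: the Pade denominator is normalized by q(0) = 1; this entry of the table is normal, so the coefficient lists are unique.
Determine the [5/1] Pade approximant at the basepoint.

Taylor coefficients needed (expand at 0): a_0 = -37/2, a_1 = -629/10, a_2 = -12247/50, a_3 = -34743/50, a_4 = -490731/250, a_5 = -31267923/6250, a_6 = -389761071/31250.
Write the denominator as Q(α) = 1 + q1*α. Requiring Q*f - P = O(α^7) with deg P <= 5 kills the coefficients of α^6..α^6 in Q*f:
  α^6: a_6 + q1*a_5 = 0, i.e. -389761071/31250 + (-31267923/6250)*q1 = 0.
Solving this linear system: q1 = -3511361/1408465.
The numerator is Q*f truncated at degree 5: P0 = a_0 = -37/2; P1 = a_1 + q1*a_0 = -4726454/281693; P2 = a_2 + q1*a_1 = -620624051/7042325; P3 = a_3 + q1*a_2 = -2965330664/35211625; P4 = a_4 + q1*a_3 = -1624027236/7042325; P5 = a_5 + q1*a_4 = -96143279592/880290625.

The Pade approximant has numerator coefficients [-37/2, -4726454/281693, -620624051/7042325, -2965330664/35211625, -1624027236/7042325, -96143279592/880290625]; denominator coefficients [1, -3511361/1408465].


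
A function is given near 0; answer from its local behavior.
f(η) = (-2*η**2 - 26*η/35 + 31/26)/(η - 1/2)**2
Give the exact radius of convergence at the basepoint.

The radius of convergence is 1/2.

Denominator factor (η - 1/2)^2: pole of order 2 at 1/2, modulus 1/2.
The radius of convergence is the smallest modulus among the singular points: 1/2.


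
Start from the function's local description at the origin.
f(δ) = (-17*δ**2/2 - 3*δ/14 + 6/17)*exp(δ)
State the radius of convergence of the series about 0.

The radius of convergence is infinite.

The factor exp(δ) is entire and contributes no finite singular point.
The polynomial part has no poles.
No finite singular points: the Taylor series at 0 converges everywhere.


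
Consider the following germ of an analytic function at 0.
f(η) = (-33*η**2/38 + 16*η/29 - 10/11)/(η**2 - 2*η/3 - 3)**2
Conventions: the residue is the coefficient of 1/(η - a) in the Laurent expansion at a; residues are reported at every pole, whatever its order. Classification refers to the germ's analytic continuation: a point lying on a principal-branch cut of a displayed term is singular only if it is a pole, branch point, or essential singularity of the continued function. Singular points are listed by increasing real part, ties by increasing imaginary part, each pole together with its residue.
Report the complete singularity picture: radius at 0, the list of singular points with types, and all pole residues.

Denominator factor (η**2 - 2*η/3 - 3)^2: discriminant 112/9, real irrational roots 1/3 + (2/3)*sqrt(7) and 1/3 - (2/3)*sqrt(7); poles of order 2, moduli 1/3 + (2/3)*sqrt(7) and -1/3 + (2/3)*sqrt(7).
The radius of convergence is the smallest modulus among the singular points: -1/3 + (2/3)*sqrt(7).
The factor η**2 - 2*η/3 - 3 splits as (η - a)(η - a') with a = 1/3 - (2/3)*sqrt(7), a' = 1/3 + (2/3)*sqrt(7). At the order-2 pole a set g(η) = (η - a)^2*f(η) = [-33*η**2/38 + 16*η/29 - 10/11] / (η - a')^2.
Order-2 pole: residue = g'(a); g'(1/3 - (2/3)*sqrt(7)) = (615339/19007296)*sqrt(7), so the residue is (615339/19007296)*sqrt(7).
The factor η**2 - 2*η/3 - 3 splits as (η - a)(η - a') with a = 1/3 + (2/3)*sqrt(7), a' = 1/3 - (2/3)*sqrt(7). At the order-2 pole a set g(η) = (η - a)^2*f(η) = [-33*η**2/38 + 16*η/29 - 10/11] / (η - a')^2.
Order-2 pole: residue = g'(a); g'(1/3 + (2/3)*sqrt(7)) = -(615339/19007296)*sqrt(7), so the residue is -(615339/19007296)*sqrt(7).
List the singular points by increasing real part (a conjugate pair: the negative imaginary part first).

Radius of convergence at 0: -1/3 + (2/3)*sqrt(7).
At 1/3 - (2/3)*sqrt(7): a pole of order 2; residue (615339/19007296)*sqrt(7).
At 1/3 + (2/3)*sqrt(7): a pole of order 2; residue -(615339/19007296)*sqrt(7).


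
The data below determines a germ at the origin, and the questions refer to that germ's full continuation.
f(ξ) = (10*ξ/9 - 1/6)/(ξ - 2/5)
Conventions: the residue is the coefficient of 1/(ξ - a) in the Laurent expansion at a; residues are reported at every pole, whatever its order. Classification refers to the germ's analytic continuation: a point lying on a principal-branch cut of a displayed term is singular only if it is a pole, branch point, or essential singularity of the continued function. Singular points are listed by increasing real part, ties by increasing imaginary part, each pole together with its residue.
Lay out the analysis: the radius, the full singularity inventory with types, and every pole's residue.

Radius of convergence at 0: 2/5.
At 2/5: a pole of order 1; residue 5/18.

Denominator factor (ξ - 2/5): pole of order 1 at 2/5, modulus 2/5.
The radius of convergence is the smallest modulus among the singular points: 2/5.
At the order-1 pole 2/5 set g(ξ) = (ξ - (2/5))*f(ξ) = 10*ξ/9 - 1/6.
Simple pole: residue = g(a) at a = 2/5, which is 5/18.


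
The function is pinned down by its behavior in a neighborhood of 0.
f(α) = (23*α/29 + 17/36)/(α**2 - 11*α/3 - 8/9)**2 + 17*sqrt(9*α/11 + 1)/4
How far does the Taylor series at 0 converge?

The radius of convergence is -11/6 + (1/2)*sqrt(17).

Denominator factor (α**2 - 11*α/3 - 8/9)^2: discriminant 17, real irrational roots 11/6 + (1/2)*sqrt(17) and 11/6 - (1/2)*sqrt(17); poles of order 2, moduli 11/6 + (1/2)*sqrt(17) and -11/6 + (1/2)*sqrt(17).
Branch term (17/4)*sqrt(1 - α/(-11/9)): its argument vanishes at α = -11/9, a square-root branch point, modulus 11/9.
The radius of convergence is the smallest modulus among the singular points: -11/6 + (1/2)*sqrt(17).


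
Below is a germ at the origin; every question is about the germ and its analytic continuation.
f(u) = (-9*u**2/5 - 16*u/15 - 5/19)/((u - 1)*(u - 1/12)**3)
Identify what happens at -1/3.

The point is a regular point.

Denominator factors: u - 1 = -4/3 at u = -1/3; u - 1/12 = -5/12 at u = -1/3 — none vanishes.
So the germ continues analytically to -1/3.


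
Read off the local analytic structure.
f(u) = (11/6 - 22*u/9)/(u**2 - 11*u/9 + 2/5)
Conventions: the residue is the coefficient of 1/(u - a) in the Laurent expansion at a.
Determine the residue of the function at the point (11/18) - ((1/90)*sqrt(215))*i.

The residue is (-11/9) + ((55/774)*sqrt(215))*i.

The factor u**2 - 11*u/9 + 2/5 splits as (u - a)(u - a') with a = (11/18) - ((1/90)*sqrt(215))*i, a' = (11/18) + ((1/90)*sqrt(215))*i. At the order-1 pole a set g(u) = (u - a)*f(u) = [11/6 - 22*u/9] / (u - a').
Simple pole: residue = g(a) at a = (11/18) - ((1/90)*sqrt(215))*i, which is (-11/9) + ((55/774)*sqrt(215))*i.


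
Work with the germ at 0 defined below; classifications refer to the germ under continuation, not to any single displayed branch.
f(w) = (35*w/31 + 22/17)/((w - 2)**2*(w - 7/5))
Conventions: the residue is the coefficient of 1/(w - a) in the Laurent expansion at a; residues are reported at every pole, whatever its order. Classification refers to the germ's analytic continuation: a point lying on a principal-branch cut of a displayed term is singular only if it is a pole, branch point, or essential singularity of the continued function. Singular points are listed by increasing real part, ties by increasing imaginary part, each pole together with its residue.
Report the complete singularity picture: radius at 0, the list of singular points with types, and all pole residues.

Radius of convergence at 0: 7/5.
At 7/5: a pole of order 1; residue 12625/1581.
At 2: a pole of order 2; residue -12625/1581.

Denominator factor (w - 2)^2: pole of order 2 at 2, modulus 2.
Denominator factor (w - 7/5): pole of order 1 at 7/5, modulus 7/5.
The radius of convergence is the smallest modulus among the singular points: 7/5.
At the order-1 pole 7/5 set g(w) = (w - (7/5))*f(w) = (35*w/31 + 22/17)/(w - 2)**2.
Simple pole: residue = g(a) at a = 7/5, which is 12625/1581.
At the order-2 pole 2 set g(w) = (w - (2))^2*f(w) = (35*w/31 + 22/17)/(w - 7/5).
Order-2 pole: residue = g'(a); g'(2) = -12625/1581, so the residue is -12625/1581.
List the singular points by increasing real part (a conjugate pair: the negative imaginary part first).


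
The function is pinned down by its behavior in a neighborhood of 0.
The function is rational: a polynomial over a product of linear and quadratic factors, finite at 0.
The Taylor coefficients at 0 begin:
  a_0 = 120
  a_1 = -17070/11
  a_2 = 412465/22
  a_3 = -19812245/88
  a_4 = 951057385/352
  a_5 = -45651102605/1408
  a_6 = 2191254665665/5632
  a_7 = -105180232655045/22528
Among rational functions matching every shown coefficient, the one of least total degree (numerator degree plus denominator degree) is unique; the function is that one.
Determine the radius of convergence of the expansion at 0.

No rational of total degree below 4 reproduces all 8 coefficients; solving the [2/2] Pade equations on them gives f(β) = (-29*β**2/33 + 28*β/11 + 8)/((β + 1/12)*(β + 4/5)), whose expansion matches every shown term.
Denominator factor (β + 4/5): pole of order 1 at -4/5, modulus 4/5.
Denominator factor (β + 1/12): pole of order 1 at -1/12, modulus 1/12.
The radius of convergence is the smallest modulus among the singular points: 1/12.

The radius of convergence is 1/12.


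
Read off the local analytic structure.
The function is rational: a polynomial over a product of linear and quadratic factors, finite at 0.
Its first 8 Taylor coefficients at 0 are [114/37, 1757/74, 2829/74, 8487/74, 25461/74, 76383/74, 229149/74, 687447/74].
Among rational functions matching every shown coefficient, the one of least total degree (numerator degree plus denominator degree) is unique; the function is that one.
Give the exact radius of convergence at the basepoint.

No rational of total degree below 3 reproduces all 8 coefficients; solving the [2/1] Pade equations on them gives f(x) = (11*x**2 - 29*x/6 - 38/37)/(x - 1/3), whose expansion matches every shown term.
Denominator factor (x - 1/3): pole of order 1 at 1/3, modulus 1/3.
The radius of convergence is the smallest modulus among the singular points: 1/3.

The radius of convergence is 1/3.


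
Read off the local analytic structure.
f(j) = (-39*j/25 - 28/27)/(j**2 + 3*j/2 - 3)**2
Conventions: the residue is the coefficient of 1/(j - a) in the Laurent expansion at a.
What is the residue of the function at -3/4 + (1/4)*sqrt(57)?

The residue is -(1436/2193075)*sqrt(57).

The factor j**2 + 3*j/2 - 3 splits as (j - a)(j - a') with a = -3/4 + (1/4)*sqrt(57), a' = -3/4 - (1/4)*sqrt(57). At the order-2 pole a set g(j) = (j - a)^2*f(j) = [-39*j/25 - 28/27] / (j - a')^2.
Order-2 pole: residue = g'(a); g'(-3/4 + (1/4)*sqrt(57)) = -(1436/2193075)*sqrt(57), so the residue is -(1436/2193075)*sqrt(57).


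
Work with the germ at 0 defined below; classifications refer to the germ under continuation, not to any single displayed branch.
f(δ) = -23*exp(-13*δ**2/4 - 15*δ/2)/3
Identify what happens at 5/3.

There is no denominator, hence no pole anywhere.
The factor exp(-13*δ**2/4 - 15*δ/2) is entire.
So the germ continues analytically to 5/3.

The point is a regular point.


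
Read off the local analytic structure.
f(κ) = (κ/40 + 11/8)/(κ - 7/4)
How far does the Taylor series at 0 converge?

Denominator factor (κ - 7/4): pole of order 1 at 7/4, modulus 7/4.
The radius of convergence is the smallest modulus among the singular points: 7/4.

The radius of convergence is 7/4.


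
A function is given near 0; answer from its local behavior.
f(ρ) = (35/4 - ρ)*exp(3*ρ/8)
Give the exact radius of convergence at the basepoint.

The radius of convergence is infinite.

The factor exp(3*ρ/8) is entire and contributes no finite singular point.
The polynomial part has no poles.
No finite singular points: the Taylor series at 0 converges everywhere.


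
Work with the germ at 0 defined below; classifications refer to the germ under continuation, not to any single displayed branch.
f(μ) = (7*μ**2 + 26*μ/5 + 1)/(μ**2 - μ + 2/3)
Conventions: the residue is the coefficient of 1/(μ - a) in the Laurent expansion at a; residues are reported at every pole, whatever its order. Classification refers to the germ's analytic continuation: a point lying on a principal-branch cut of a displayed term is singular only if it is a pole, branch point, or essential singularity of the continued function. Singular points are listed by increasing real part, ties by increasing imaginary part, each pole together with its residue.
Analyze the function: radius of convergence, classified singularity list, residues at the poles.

Radius of convergence at 0: (1/3)*sqrt(6).
At (1/2) - ((1/6)*sqrt(15))*i: a pole of order 1; residue (61/10) + ((73/150)*sqrt(15))*i.
At (1/2) + ((1/6)*sqrt(15))*i: a pole of order 1; residue (61/10) - ((73/150)*sqrt(15))*i.

Denominator factor (μ**2 - μ + 2/3): discriminant -5/3, complex-conjugate roots (1/2) + ((1/6)*sqrt(15))*i and (1/2) - ((1/6)*sqrt(15))*i; poles of order 1, moduli (1/3)*sqrt(6) and (1/3)*sqrt(6).
The radius of convergence is the smallest modulus among the singular points: (1/3)*sqrt(6).
The factor μ**2 - μ + 2/3 splits as (μ - a)(μ - a') with a = (1/2) - ((1/6)*sqrt(15))*i, a' = (1/2) + ((1/6)*sqrt(15))*i. At the order-1 pole a set g(μ) = (μ - a)*f(μ) = [7*μ**2 + 26*μ/5 + 1] / (μ - a').
Simple pole: residue = g(a) at a = (1/2) - ((1/6)*sqrt(15))*i, which is (61/10) + ((73/150)*sqrt(15))*i.
The factor μ**2 - μ + 2/3 splits as (μ - a)(μ - a') with a = (1/2) + ((1/6)*sqrt(15))*i, a' = (1/2) - ((1/6)*sqrt(15))*i. At the order-1 pole a set g(μ) = (μ - a)*f(μ) = [7*μ**2 + 26*μ/5 + 1] / (μ - a').
Simple pole: residue = g(a) at a = (1/2) + ((1/6)*sqrt(15))*i, which is (61/10) - ((73/150)*sqrt(15))*i.
List the singular points by increasing real part (a conjugate pair: the negative imaginary part first).


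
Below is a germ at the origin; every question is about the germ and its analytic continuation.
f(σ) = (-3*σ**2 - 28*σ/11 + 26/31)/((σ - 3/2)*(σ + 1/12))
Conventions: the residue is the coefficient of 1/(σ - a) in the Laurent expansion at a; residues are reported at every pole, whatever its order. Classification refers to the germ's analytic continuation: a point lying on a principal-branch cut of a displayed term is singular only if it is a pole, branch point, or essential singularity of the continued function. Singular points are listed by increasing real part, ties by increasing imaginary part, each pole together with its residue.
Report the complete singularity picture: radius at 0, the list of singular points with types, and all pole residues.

Radius of convergence at 0: 1/12.
At -1/12: a pole of order 1; residue -16859/25916.
At 3/2: a pole of order 1; residue -39813/6479.

Denominator factor (σ + 1/12): pole of order 1 at -1/12, modulus 1/12.
Denominator factor (σ - 3/2): pole of order 1 at 3/2, modulus 3/2.
The radius of convergence is the smallest modulus among the singular points: 1/12.
At the order-1 pole -1/12 set g(σ) = (σ - (-1/12))*f(σ) = (-3*σ**2 - 28*σ/11 + 26/31)/(σ - 3/2).
Simple pole: residue = g(a) at a = -1/12, which is -16859/25916.
At the order-1 pole 3/2 set g(σ) = (σ - (3/2))*f(σ) = (-3*σ**2 - 28*σ/11 + 26/31)/(σ + 1/12).
Simple pole: residue = g(a) at a = 3/2, which is -39813/6479.
List the singular points by increasing real part (a conjugate pair: the negative imaginary part first).


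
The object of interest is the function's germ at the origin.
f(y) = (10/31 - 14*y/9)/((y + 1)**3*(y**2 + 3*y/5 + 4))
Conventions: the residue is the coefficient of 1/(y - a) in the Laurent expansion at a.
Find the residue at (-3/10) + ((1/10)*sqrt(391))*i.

The factor y**2 + 3*y/5 + 4 splits as (y - a)(y - a') with a = (-3/10) + ((1/10)*sqrt(391))*i, a' = (-3/10) - ((1/10)*sqrt(391))*i. At the order-1 pole a set g(y) = (y - a)*f(y) = [(10/31 - 14*y/9)/(y + 1)**3] / (y - a').
Simple pole: residue = g(a) at a = (-3/10) + ((1/10)*sqrt(391))*i, which is (30875/371349) - ((188125/145197459)*sqrt(391))*i.

The residue is (30875/371349) - ((188125/145197459)*sqrt(391))*i.


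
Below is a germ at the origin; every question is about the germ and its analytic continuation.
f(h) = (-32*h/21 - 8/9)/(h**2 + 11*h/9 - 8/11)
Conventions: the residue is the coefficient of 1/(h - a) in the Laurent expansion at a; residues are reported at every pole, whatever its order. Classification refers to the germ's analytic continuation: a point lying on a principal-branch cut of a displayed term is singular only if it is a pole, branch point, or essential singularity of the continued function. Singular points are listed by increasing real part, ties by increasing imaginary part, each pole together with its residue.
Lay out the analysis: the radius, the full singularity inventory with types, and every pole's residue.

Denominator factor (h**2 + 11*h/9 - 8/11): discriminant 3923/891, real irrational roots -11/18 + (1/198)*sqrt(43153) and -11/18 - (1/198)*sqrt(43153); poles of order 1, moduli -11/18 + (1/198)*sqrt(43153) and 11/18 + (1/198)*sqrt(43153).
The radius of convergence is the smallest modulus among the singular points: -11/18 + (1/198)*sqrt(43153).
The factor h**2 + 11*h/9 - 8/11 splits as (h - a)(h - a') with a = -11/18 - (1/198)*sqrt(43153), a' = -11/18 + (1/198)*sqrt(43153). At the order-1 pole a set g(h) = (h - a)*f(h) = [-32*h/21 - 8/9] / (h - a').
Simple pole: residue = g(a) at a = -11/18 - (1/198)*sqrt(43153), which is -16/21 - (8/82383)*sqrt(43153).
The factor h**2 + 11*h/9 - 8/11 splits as (h - a)(h - a') with a = -11/18 + (1/198)*sqrt(43153), a' = -11/18 - (1/198)*sqrt(43153). At the order-1 pole a set g(h) = (h - a)*f(h) = [-32*h/21 - 8/9] / (h - a').
Simple pole: residue = g(a) at a = -11/18 + (1/198)*sqrt(43153), which is -16/21 + (8/82383)*sqrt(43153).
List the singular points by increasing real part (a conjugate pair: the negative imaginary part first).

Radius of convergence at 0: -11/18 + (1/198)*sqrt(43153).
At -11/18 - (1/198)*sqrt(43153): a pole of order 1; residue -16/21 - (8/82383)*sqrt(43153).
At -11/18 + (1/198)*sqrt(43153): a pole of order 1; residue -16/21 + (8/82383)*sqrt(43153).


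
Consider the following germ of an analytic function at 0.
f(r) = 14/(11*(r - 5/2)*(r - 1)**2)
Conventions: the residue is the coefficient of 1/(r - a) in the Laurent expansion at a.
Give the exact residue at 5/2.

The residue is 56/99.

At the order-1 pole 5/2 set g(r) = (r - (5/2))*f(r) = 14/(11*(r - 1)**2).
Simple pole: residue = g(a) at a = 5/2, which is 56/99.


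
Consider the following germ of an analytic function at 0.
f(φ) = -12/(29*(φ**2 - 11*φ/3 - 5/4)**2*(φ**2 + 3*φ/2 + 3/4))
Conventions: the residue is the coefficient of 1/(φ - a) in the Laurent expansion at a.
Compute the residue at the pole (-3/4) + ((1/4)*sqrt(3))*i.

The residue is (-267840/4851149) - ((27456/4851149)*sqrt(3))*i.

The factor φ**2 + 3*φ/2 + 3/4 splits as (φ - a)(φ - a') with a = (-3/4) + ((1/4)*sqrt(3))*i, a' = (-3/4) - ((1/4)*sqrt(3))*i. At the order-1 pole a set g(φ) = (φ - a)*f(φ) = [-12/(29*(φ**2 - 11*φ/3 - 5/4)**2)] / (φ - a').
Simple pole: residue = g(a) at a = (-3/4) + ((1/4)*sqrt(3))*i, which is (-267840/4851149) - ((27456/4851149)*sqrt(3))*i.


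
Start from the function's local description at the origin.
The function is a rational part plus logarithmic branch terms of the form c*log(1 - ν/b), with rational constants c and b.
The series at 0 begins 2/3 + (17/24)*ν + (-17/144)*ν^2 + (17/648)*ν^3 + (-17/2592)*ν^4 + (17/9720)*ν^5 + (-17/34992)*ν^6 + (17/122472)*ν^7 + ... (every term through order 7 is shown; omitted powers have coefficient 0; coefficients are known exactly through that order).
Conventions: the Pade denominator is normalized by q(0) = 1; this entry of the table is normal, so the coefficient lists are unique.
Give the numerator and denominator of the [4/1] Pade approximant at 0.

The Pade approximant has numerator coefficients [2/3, 319/360, 17/240, -17/3240, 17/38880]; denominator coefficients [1, 4/15].

Taylor coefficients needed (read off): a_0 = 2/3, a_1 = 17/24, a_2 = -17/144, a_3 = 17/648, a_4 = -17/2592, a_5 = 17/9720.
Write the denominator as Q(ν) = 1 + q1*ν. Requiring Q*f - P = O(ν^6) with deg P <= 4 kills the coefficients of ν^5..ν^5 in Q*f:
  ν^5: a_5 + q1*a_4 = 0, i.e. 17/9720 + (-17/2592)*q1 = 0.
Solving this linear system: q1 = 4/15.
The numerator is Q*f truncated at degree 4: P0 = a_0 = 2/3; P1 = a_1 + q1*a_0 = 319/360; P2 = a_2 + q1*a_1 = 17/240; P3 = a_3 + q1*a_2 = -17/3240; P4 = a_4 + q1*a_3 = 17/38880.


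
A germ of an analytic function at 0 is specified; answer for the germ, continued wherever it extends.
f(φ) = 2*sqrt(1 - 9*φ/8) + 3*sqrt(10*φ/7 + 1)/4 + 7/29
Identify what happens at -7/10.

The term (3/4)*sqrt(1 - φ/(-7/10)) has argument 1 - -7/10/(-7/10) = 0 at -7/10: a square-root (algebraic, two-sheeted) branch point; the remaining terms are analytic or single-valued there.

The point is an algebraic (square-root) branch point.


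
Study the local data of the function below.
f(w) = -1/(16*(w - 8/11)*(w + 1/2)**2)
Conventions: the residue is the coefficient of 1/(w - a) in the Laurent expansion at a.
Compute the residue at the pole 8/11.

At the order-1 pole 8/11 set g(w) = (w - (8/11))*f(w) = -1/(16*(w + 1/2)**2).
Simple pole: residue = g(a) at a = 8/11, which is -121/2916.

The residue is -121/2916.


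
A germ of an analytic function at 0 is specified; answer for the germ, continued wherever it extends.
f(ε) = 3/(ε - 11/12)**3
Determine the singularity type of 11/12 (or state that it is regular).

The denominator factor ε - 11/12 vanishes at 11/12 and appears to the power 3; the numerator there equals 3, nonzero, and no other factor vanishes.
Hence a pole whose order is the multiplicity, 3.

The point is a pole of order 3.


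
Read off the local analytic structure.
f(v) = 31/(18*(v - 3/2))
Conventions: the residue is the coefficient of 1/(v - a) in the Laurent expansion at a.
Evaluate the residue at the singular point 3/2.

At the order-1 pole 3/2 set g(v) = (v - (3/2))*f(v) = 31/18.
Simple pole: residue = g(a) at a = 3/2, which is 31/18.

The residue is 31/18.


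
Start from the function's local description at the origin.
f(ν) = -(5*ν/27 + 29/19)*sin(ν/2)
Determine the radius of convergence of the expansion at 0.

The factor -sin(ν/2) is entire and contributes no finite singular point.
The polynomial part has no poles.
No finite singular points: the Taylor series at 0 converges everywhere.

The radius of convergence is infinite.


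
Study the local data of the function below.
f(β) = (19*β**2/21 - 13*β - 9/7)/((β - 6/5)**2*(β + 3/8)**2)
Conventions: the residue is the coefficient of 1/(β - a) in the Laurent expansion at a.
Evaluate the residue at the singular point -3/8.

At the order-2 pole -3/8 set g(β) = (β - (-3/8))^2*f(β) = (19*β**2/21 - 13*β - 9/7)/(β - 6/5)**2.
Order-2 pole: residue = g'(a); g'(-3/8) = -702400/194481, so the residue is -702400/194481.

The residue is -702400/194481.


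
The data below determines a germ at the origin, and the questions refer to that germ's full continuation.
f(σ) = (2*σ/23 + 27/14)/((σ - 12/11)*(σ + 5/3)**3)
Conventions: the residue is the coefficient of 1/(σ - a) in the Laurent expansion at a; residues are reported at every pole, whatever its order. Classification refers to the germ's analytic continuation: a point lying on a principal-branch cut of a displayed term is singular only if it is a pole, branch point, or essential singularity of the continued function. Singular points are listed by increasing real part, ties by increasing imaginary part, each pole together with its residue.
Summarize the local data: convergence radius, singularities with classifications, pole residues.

Denominator factor (σ - 12/11): pole of order 1 at 12/11, modulus 12/11.
Denominator factor (σ + 5/3)^3: pole of order 3 at -5/3, modulus 5/3.
The radius of convergence is the smallest modulus among the singular points: 12/11.
At the order-3 pole -5/3 set g(σ) = (σ - (-5/3))^3*f(σ) = (2*σ/23 + 27/14)/(σ - 12/11).
Order-3 pole: residue = g''(a)/2; g''(-5/3) = -23414589/121324931, so the residue is -23414589/242649862.
At the order-1 pole 12/11 set g(σ) = (σ - (12/11))*f(σ) = (2*σ/23 + 27/14)/(σ + 5/3)**3.
Simple pole: residue = g(a) at a = 12/11, which is 23414589/242649862.
List the singular points by increasing real part (a conjugate pair: the negative imaginary part first).

Radius of convergence at 0: 12/11.
At -5/3: a pole of order 3; residue -23414589/242649862.
At 12/11: a pole of order 1; residue 23414589/242649862.
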